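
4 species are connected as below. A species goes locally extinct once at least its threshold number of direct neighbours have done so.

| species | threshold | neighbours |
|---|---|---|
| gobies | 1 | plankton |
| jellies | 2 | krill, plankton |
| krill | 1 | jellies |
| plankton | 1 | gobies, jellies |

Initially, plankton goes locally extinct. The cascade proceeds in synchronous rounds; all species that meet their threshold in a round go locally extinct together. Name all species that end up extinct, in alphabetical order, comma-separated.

Round 1 — plankton goes locally extinct (initial).
Round 2 — checking thresholds:
  gobies: 1 of 1 neighbours ≥ 1, goes locally extinct.
  jellies: 1 of 2 neighbours < 2, not yet.
Round 3 — no new extinctions; cascade stops.

gobies, plankton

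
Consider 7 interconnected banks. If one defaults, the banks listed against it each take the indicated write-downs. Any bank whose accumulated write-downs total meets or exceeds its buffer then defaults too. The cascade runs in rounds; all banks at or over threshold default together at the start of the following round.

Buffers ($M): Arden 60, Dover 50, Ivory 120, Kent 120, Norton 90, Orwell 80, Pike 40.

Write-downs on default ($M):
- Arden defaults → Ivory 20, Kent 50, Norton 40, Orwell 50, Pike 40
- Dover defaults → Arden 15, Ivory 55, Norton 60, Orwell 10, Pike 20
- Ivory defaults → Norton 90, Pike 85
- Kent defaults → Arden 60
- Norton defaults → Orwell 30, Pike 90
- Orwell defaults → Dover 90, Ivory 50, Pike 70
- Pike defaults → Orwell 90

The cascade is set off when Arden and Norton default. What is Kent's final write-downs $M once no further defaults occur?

Round 1 — Arden, Norton default (initial).
  Ivory: +20 → 20 < 120
  Kent: +50 → 50 < 120
  Orwell: +50+30 → 80 ≥ 80
  Pike: +40+90 → 130 ≥ 40
Round 2 — Orwell, Pike default.
  Dover: +90 → 90 ≥ 50
  Ivory: +50 → 70 < 120
Round 3 — Dover defaults.
  Ivory: +55 → 125 ≥ 120
Round 4 — Ivory defaults.
No further defaults.

50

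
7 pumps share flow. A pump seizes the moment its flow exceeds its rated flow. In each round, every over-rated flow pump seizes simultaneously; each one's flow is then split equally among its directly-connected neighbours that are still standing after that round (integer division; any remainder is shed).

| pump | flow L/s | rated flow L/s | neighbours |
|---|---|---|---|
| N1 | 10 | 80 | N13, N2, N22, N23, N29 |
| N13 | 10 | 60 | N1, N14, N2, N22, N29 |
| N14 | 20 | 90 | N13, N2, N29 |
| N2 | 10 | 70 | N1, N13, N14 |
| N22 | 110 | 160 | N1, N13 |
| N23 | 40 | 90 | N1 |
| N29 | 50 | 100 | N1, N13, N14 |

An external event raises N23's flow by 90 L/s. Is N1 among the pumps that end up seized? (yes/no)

Round 1 — N23 at 130 > 90. N23 seizes.
  N23 sheds 130 L/s to N1: 130 each.
    N1: 10+130 = 140 > 80
Round 2 — N1 seizes.
  N1 sheds 140 L/s to N13, N2, N22, N29: 35 each.
    N13: 10+35 = 45 ≤ 60
    N2: 10+35 = 45 ≤ 70
    N22: 110+35 = 145 ≤ 160
    N29: 50+35 = 85 ≤ 100
No further seizures.

yes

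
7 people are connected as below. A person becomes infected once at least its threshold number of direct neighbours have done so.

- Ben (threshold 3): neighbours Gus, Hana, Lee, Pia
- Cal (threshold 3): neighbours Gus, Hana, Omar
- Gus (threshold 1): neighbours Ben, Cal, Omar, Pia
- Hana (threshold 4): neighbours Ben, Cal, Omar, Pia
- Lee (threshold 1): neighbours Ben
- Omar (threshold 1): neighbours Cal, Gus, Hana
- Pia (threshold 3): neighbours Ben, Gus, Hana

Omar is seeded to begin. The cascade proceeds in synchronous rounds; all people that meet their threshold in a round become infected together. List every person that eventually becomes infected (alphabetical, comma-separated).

Gus, Omar

Round 1 — Omar becomes infected (initial).
Round 2 — checking thresholds:
  Cal: 1 of 3 neighbours < 3, holds.
  Gus: 1 of 4 neighbours ≥ 1, becomes infected.
  Hana: 1 of 4 neighbours < 4, holds.
Round 3 — no new infections; cascade stops.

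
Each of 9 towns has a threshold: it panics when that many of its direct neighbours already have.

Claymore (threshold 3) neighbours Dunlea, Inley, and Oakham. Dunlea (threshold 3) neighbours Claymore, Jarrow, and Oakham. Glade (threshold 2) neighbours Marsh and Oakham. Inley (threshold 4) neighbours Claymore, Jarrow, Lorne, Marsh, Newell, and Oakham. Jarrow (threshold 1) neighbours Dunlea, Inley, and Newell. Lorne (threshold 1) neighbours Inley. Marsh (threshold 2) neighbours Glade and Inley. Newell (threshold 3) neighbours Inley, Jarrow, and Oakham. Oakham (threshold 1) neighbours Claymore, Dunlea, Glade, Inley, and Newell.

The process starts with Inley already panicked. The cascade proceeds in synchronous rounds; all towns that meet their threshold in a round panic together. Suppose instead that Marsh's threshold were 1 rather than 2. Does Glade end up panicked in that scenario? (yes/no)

With Marsh's threshold at 1:
Round 1 — Inley panics (initial).
Round 2 — checking thresholds:
  Claymore: 1 of 3 neighbours < 3, not yet.
  Jarrow: 1 of 3 neighbours ≥ 1, panics.
  Lorne: 1 of 1 neighbours ≥ 1, panics.
  Marsh: 1 of 2 neighbours ≥ 1, panics.
  Newell: 1 of 3 neighbours < 3, not yet.
  Oakham: 1 of 5 neighbours ≥ 1, panics.
Round 3 — checking thresholds:
  Claymore: 2 of 3 neighbours < 3, not yet.
  Dunlea: 2 of 3 neighbours < 3, not yet.
  Glade: 2 of 2 neighbours ≥ 2, panics.
  Newell: 3 of 3 neighbours ≥ 3, panics.
Round 4 — no new panics; cascade stops.

yes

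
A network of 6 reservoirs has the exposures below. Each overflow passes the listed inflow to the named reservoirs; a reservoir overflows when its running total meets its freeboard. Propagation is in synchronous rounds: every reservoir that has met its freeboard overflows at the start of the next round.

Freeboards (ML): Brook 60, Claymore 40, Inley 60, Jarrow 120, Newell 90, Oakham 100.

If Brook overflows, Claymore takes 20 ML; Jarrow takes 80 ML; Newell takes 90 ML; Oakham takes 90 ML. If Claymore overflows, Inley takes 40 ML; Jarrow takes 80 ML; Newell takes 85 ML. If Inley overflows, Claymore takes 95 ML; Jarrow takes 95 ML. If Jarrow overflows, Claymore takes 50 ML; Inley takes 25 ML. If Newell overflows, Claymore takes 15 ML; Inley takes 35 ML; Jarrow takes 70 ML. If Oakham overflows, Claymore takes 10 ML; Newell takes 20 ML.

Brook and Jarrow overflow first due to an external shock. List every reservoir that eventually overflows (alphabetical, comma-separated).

Brook, Claymore, Inley, Jarrow, Newell

Round 1 — Brook, Jarrow overflow (initial).
  Claymore: +20+50 → 70 ≥ 40
  Inley: +25 → 25 < 60
  Newell: +90 → 90 ≥ 90
  Oakham: +90 → 90 < 100
Round 2 — Claymore, Newell overflow.
  Inley: +40+35 → 100 ≥ 60
Round 3 — Inley overflows.
No further overflows.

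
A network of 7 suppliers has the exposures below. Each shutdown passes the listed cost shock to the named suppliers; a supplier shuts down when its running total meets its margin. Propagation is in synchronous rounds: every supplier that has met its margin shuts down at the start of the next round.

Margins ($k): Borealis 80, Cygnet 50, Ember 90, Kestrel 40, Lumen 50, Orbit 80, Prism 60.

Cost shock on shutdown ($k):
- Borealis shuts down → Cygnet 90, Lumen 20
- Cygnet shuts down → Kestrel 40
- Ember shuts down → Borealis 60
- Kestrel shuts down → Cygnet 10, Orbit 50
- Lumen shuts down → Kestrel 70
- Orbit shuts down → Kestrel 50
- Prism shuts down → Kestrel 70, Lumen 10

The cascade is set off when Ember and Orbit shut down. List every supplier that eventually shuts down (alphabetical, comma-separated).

Round 1 — Ember, Orbit shut down (initial).
  Borealis: +60 → 60 < 80
  Kestrel: +50 → 50 ≥ 40
Round 2 — Kestrel shuts down.
  Cygnet: +10 → 10 < 50
No further shutdowns.

Ember, Kestrel, Orbit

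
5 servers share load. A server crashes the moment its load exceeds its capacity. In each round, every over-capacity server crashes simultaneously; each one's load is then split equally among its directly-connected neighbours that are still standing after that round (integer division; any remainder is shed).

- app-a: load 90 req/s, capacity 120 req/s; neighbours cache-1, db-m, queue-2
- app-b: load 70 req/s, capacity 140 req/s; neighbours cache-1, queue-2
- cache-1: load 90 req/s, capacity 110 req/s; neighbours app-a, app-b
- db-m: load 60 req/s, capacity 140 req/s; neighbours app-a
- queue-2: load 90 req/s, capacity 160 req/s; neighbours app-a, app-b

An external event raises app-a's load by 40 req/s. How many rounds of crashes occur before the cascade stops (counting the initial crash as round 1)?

4

Round 1 — app-a at 130 > 120. app-a crashes.
  app-a sheds 130 req/s to cache-1, db-m, queue-2: 43 each (1 lost).
    cache-1: 90+43 = 133 > 110
    db-m: 60+43 = 103 ≤ 140
    queue-2: 90+43 = 133 ≤ 160
Round 2 — cache-1 crashes.
  cache-1 sheds 133 req/s to app-b: 133 each.
    app-b: 70+133 = 203 > 140
Round 3 — app-b crashes.
  app-b sheds 203 req/s to queue-2: 203 each.
    queue-2: 133+203 = 336 > 160
Round 4 — queue-2 crashes.
  queue-2 sheds 336 req/s: no online neighbours, lost.
No further crashes.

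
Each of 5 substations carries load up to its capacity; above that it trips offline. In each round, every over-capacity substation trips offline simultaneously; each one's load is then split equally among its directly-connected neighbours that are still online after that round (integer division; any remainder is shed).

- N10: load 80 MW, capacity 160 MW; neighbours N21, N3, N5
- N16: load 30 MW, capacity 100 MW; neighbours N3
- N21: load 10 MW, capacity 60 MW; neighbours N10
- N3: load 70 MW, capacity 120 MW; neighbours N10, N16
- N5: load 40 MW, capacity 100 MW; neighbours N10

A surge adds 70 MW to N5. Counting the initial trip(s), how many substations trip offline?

5

Round 1 — N5 at 110 > 100. N5 trips offline.
  N5 sheds 110 MW to N10: 110 each.
    N10: 80+110 = 190 > 160
Round 2 — N10 trips offline.
  N10 sheds 190 MW to N21, N3: 95 each.
    N21: 10+95 = 105 > 60
    N3: 70+95 = 165 > 120
Round 3 — N21, N3 trip offline.
  N21 sheds 105 MW: no online neighbours, lost.
  N3 sheds 165 MW to N16: 165 each.
    N16: 30+165 = 195 > 100
Round 4 — N16 trips offline.
  N16 sheds 195 MW: no online neighbours, lost.
No further trips.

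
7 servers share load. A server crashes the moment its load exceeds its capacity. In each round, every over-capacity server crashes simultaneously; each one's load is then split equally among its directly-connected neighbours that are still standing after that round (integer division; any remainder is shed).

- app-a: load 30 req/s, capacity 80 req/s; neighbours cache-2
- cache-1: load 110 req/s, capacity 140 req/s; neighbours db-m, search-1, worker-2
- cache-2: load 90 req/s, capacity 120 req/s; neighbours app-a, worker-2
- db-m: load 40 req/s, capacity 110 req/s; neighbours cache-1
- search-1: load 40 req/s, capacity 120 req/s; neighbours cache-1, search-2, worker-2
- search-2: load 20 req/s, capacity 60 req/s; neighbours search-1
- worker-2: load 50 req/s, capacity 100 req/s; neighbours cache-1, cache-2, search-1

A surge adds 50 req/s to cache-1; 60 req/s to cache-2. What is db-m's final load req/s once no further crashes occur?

Round 1 — cache-1 at 160 > 140; cache-2 at 150 > 120. cache-1, cache-2 crash.
  cache-1 sheds 160 req/s to db-m, search-1, worker-2: 53 each (1 lost).
    db-m: 40+53 = 93 ≤ 110
    search-1: 40+53 = 93 ≤ 120
    worker-2: 50+53 = 103 > 100
  cache-2 sheds 150 req/s to app-a, worker-2: 75 each.
    app-a: 30+75 = 105 > 80
    worker-2: 103+75 = 178 > 100
Round 2 — app-a, worker-2 crash.
  app-a sheds 105 req/s: no online neighbours, lost.
  worker-2 sheds 178 req/s to search-1: 178 each.
    search-1: 93+178 = 271 > 120
Round 3 — search-1 crashes.
  search-1 sheds 271 req/s to search-2: 271 each.
    search-2: 20+271 = 291 > 60
Round 4 — search-2 crashes.
  search-2 sheds 291 req/s: no online neighbours, lost.
No further crashes.

93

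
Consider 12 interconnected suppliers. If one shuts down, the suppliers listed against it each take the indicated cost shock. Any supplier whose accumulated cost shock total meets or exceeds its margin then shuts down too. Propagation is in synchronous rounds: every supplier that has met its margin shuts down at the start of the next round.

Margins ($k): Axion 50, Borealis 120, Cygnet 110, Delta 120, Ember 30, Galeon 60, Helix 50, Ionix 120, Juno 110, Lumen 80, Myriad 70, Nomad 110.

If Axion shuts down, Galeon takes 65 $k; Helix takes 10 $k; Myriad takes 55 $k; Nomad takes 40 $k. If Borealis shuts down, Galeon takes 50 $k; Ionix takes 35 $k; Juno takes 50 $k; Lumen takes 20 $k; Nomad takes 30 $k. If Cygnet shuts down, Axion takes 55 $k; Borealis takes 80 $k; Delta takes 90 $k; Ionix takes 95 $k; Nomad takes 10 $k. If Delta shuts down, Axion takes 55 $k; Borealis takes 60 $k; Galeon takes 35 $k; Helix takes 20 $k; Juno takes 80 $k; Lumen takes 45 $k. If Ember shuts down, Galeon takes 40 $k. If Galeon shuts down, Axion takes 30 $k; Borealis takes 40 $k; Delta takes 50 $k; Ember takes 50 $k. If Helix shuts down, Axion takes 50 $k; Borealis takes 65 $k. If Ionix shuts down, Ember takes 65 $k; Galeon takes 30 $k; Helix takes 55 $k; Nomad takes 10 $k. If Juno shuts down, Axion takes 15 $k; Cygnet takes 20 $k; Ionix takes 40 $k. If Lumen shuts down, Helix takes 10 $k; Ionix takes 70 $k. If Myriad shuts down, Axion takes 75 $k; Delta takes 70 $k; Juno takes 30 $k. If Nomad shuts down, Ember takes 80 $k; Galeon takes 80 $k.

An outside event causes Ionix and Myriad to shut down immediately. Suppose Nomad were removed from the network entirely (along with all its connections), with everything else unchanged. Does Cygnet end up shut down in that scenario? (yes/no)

no

With Nomad removed:
Round 1 — Ionix, Myriad shut down (initial).
  Axion: +75 → 75 ≥ 50
  Delta: +70 → 70 < 120
  Ember: +65 → 65 ≥ 30
  Galeon: +30 → 30 < 60
  Helix: +55 → 55 ≥ 50
  Juno: +30 → 30 < 110
Round 2 — Axion, Ember, Helix shut down.
  Borealis: +65 → 65 < 120
  Galeon: +65+40 → 135 ≥ 60
Round 3 — Galeon shuts down.
  Borealis: +40 → 105 < 120
  Delta: +50 → 120 ≥ 120
Round 4 — Delta shuts down.
  Borealis: +60 → 165 ≥ 120
  Juno: +80 → 110 ≥ 110
  Lumen: +45 → 45 < 80
Round 5 — Borealis, Juno shut down.
  Cygnet: +20 → 20 < 110
  Lumen: +20 → 65 < 80
No further shutdowns.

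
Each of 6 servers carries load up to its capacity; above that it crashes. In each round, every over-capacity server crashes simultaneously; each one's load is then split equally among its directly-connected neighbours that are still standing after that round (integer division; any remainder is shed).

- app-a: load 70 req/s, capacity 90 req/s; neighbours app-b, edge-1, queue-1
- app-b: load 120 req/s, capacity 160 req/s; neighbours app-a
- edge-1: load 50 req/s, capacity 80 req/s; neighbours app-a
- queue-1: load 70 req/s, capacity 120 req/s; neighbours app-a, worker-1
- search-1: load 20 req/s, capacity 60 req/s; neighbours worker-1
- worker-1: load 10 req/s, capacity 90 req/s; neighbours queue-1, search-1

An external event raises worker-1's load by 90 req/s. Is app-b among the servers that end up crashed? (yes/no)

Round 1 — worker-1 at 100 > 90. worker-1 crashes.
  worker-1 sheds 100 req/s to queue-1, search-1: 50 each.
    queue-1: 70+50 = 120 ≤ 120
    search-1: 20+50 = 70 > 60
Round 2 — search-1 crashes.
  search-1 sheds 70 req/s: no online neighbours, lost.
No further crashes.

no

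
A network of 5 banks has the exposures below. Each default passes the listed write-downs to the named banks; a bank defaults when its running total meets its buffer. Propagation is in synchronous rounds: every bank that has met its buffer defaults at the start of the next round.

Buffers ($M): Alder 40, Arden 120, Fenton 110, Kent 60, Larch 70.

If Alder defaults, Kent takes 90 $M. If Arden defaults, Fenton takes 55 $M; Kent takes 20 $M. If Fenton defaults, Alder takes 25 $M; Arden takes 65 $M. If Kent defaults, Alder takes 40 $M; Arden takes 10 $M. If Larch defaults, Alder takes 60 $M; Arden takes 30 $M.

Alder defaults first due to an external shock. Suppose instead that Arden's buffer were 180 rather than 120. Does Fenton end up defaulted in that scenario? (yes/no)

no

With Arden's buffer at 180:
Round 1 — Alder defaults (initial).
  Kent: +90 → 90 ≥ 60
Round 2 — Kent defaults.
  Arden: +10 → 10 < 180
No further defaults.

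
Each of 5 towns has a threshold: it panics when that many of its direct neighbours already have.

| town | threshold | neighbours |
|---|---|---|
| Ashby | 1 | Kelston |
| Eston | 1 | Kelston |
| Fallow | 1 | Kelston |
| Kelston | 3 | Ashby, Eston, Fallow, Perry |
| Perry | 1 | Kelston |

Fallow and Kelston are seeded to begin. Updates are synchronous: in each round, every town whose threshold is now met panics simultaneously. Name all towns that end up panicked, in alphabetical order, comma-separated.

Round 1 — Fallow, Kelston panic (initial).
Round 2 — checking thresholds:
  Ashby: 1 of 1 neighbours ≥ 1, panics.
  Eston: 1 of 1 neighbours ≥ 1, panics.
  Perry: 1 of 1 neighbours ≥ 1, panics.
Round 3 — no new panics; cascade stops.

Ashby, Eston, Fallow, Kelston, Perry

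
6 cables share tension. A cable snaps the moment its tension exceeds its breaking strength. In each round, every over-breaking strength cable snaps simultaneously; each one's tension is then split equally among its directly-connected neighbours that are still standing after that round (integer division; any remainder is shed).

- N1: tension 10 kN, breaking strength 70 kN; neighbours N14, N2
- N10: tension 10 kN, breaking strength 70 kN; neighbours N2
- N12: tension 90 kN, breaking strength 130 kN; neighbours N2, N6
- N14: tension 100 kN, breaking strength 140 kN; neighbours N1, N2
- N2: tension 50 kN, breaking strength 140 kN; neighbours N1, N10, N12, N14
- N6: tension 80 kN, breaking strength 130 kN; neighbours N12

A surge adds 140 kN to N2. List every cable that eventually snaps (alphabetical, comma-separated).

N1, N12, N14, N2, N6

Round 1 — N2 at 190 > 140. N2 snaps.
  N2 sheds 190 kN to N1, N10, N12, N14: 47 each (2 lost).
    N1: 10+47 = 57 ≤ 70
    N10: 10+47 = 57 ≤ 70
    N12: 90+47 = 137 > 130
    N14: 100+47 = 147 > 140
Round 2 — N12, N14 snap.
  N12 sheds 137 kN to N6: 137 each.
    N6: 80+137 = 217 > 130
  N14 sheds 147 kN to N1: 147 each.
    N1: 57+147 = 204 > 70
Round 3 — N1, N6 snap.
  N1 sheds 204 kN: no online neighbours, lost.
  N6 sheds 217 kN: no online neighbours, lost.
No further breaks.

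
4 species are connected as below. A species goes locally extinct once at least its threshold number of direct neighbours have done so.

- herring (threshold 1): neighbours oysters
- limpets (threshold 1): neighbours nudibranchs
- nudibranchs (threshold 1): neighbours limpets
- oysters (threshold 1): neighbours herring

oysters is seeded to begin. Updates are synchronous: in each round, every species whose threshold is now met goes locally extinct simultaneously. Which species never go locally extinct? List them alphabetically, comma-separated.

limpets, nudibranchs

Round 1 — oysters goes locally extinct (initial).
Round 2 — checking thresholds:
  herring: 1 of 1 neighbours ≥ 1, goes locally extinct.
Round 3 — no new extinctions; cascade stops.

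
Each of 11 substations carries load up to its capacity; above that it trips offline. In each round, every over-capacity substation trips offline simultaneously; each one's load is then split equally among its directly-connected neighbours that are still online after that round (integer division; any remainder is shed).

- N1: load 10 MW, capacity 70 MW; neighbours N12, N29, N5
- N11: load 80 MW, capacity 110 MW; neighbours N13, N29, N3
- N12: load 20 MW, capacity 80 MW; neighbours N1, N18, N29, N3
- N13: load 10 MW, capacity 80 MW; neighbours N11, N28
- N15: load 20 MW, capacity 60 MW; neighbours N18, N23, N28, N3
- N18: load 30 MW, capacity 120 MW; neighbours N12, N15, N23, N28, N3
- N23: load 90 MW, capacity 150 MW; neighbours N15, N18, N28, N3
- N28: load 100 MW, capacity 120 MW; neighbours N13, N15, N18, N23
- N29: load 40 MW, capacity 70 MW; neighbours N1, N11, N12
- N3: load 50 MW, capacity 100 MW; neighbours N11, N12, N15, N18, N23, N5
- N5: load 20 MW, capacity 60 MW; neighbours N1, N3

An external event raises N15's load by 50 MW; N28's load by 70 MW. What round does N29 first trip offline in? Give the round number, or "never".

Round 1 — N15 at 70 > 60; N28 at 170 > 120. N15, N28 trip offline.
  N15 sheds 70 MW to N18, N23, N3: 23 each (1 lost).
    N18: 30+23 = 53 ≤ 120
    N23: 90+23 = 113 ≤ 150
    N3: 50+23 = 73 ≤ 100
  N28 sheds 170 MW to N13, N18, N23: 56 each (2 lost).
    N13: 10+56 = 66 ≤ 80
    N18: 53+56 = 109 ≤ 120
    N23: 113+56 = 169 > 150
Round 2 — N23 trips offline.
  N23 sheds 169 MW to N18, N3: 84 each (1 lost).
    N18: 109+84 = 193 > 120
    N3: 73+84 = 157 > 100
Round 3 — N18, N3 trip offline.
  N18 sheds 193 MW to N12: 193 each.
    N12: 20+193 = 213 > 80
  N3 sheds 157 MW to N11, N12, N5: 52 each (1 lost).
    N11: 80+52 = 132 > 110
    N12: 213+52 = 265 > 80
    N5: 20+52 = 72 > 60
Round 4 — N11, N12, N5 trip offline.
  N11 sheds 132 MW to N13, N29: 66 each.
    N13: 66+66 = 132 > 80
    N29: 40+66 = 106 > 70
  N12 sheds 265 MW to N1, N29: 132 each (1 lost).
    N1: 10+132 = 142 > 70
    N29: 106+132 = 238 > 70
  N5 sheds 72 MW to N1: 72 each.
    N1: 142+72 = 214 > 70
Round 5 — N1, N13, N29 trip offline.
  N1 sheds 214 MW: no online neighbours, lost.
  N13 sheds 132 MW: no online neighbours, lost.
  N29 sheds 238 MW: no online neighbours, lost.
No further trips.

5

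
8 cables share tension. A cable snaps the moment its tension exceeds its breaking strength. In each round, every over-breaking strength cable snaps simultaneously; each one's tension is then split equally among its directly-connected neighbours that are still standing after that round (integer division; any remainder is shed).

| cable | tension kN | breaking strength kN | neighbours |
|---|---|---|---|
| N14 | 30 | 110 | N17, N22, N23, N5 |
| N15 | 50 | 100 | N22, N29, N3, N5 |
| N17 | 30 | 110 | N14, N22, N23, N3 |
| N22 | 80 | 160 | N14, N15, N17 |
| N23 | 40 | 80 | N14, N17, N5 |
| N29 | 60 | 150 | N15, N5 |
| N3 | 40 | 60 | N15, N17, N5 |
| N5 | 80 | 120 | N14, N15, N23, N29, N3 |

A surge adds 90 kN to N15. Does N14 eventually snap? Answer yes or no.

Round 1 — N15 at 140 > 100. N15 snaps.
  N15 sheds 140 kN to N22, N29, N3, N5: 35 each.
    N22: 80+35 = 115 ≤ 160
    N29: 60+35 = 95 ≤ 150
    N3: 40+35 = 75 > 60
    N5: 80+35 = 115 ≤ 120
Round 2 — N3 snaps.
  N3 sheds 75 kN to N17, N5: 37 each (1 lost).
    N17: 30+37 = 67 ≤ 110
    N5: 115+37 = 152 > 120
Round 3 — N5 snaps.
  N5 sheds 152 kN to N14, N23, N29: 50 each (2 lost).
    N14: 30+50 = 80 ≤ 110
    N23: 40+50 = 90 > 80
    N29: 95+50 = 145 ≤ 150
Round 4 — N23 snaps.
  N23 sheds 90 kN to N14, N17: 45 each.
    N14: 80+45 = 125 > 110
    N17: 67+45 = 112 > 110
Round 5 — N14, N17 snap.
  N14 sheds 125 kN to N22: 125 each.
    N22: 115+125 = 240 > 160
  N17 sheds 112 kN to N22: 112 each.
    N22: 240+112 = 352 > 160
Round 6 — N22 snaps.
  N22 sheds 352 kN: no online neighbours, lost.
No further breaks.

yes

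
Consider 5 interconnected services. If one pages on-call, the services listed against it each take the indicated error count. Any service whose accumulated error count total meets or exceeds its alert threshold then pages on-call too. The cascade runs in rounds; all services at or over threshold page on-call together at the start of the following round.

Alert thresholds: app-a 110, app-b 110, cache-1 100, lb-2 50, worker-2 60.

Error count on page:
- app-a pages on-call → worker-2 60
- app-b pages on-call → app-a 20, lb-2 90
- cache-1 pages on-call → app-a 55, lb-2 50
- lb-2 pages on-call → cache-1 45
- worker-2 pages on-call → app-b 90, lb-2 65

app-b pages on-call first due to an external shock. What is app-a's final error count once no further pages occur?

Round 1 — app-b pages on-call (initial).
  app-a: +20 → 20 < 110
  lb-2: +90 → 90 ≥ 50
Round 2 — lb-2 pages on-call.
  cache-1: +45 → 45 < 100
No further pages.

20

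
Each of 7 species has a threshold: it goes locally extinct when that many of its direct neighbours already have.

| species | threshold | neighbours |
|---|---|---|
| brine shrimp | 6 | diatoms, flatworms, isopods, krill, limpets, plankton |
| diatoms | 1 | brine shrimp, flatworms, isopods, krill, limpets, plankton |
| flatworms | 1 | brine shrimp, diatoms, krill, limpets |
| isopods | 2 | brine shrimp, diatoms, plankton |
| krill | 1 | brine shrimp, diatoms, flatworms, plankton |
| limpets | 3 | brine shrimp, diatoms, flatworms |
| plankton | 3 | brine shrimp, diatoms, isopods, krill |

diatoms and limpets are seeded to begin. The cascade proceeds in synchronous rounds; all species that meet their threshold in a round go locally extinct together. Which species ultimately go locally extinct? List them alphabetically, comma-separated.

diatoms, flatworms, krill, limpets

Round 1 — diatoms, limpets go locally extinct (initial).
Round 2 — checking thresholds:
  brine shrimp: 2 of 6 neighbours < 6, holds.
  flatworms: 2 of 4 neighbours ≥ 1, goes locally extinct.
  isopods: 1 of 3 neighbours < 2, holds.
  krill: 1 of 4 neighbours ≥ 1, goes locally extinct.
  plankton: 1 of 4 neighbours < 3, holds.
Round 3 — no new extinctions; cascade stops.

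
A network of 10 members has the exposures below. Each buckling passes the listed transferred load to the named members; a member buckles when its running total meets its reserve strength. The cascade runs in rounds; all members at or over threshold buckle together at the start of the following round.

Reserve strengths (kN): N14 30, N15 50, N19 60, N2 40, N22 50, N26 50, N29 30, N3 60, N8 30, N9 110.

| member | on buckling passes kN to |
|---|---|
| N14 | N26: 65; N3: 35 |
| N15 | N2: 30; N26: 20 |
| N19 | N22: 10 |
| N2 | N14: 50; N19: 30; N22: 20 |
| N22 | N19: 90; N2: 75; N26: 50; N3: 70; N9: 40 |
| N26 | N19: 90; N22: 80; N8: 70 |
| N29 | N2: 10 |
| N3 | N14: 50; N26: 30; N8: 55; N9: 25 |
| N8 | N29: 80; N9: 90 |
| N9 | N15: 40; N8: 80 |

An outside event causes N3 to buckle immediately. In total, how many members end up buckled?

9

Round 1 — N3 buckles (initial).
  N14: +50 → 50 ≥ 30
  N26: +30 → 30 < 50
  N8: +55 → 55 ≥ 30
  N9: +25 → 25 < 110
Round 2 — N14, N8 buckle.
  N26: +65 → 95 ≥ 50
  N29: +80 → 80 ≥ 30
  N9: +90 → 115 ≥ 110
Round 3 — N26, N29, N9 buckle.
  N15: +40 → 40 < 50
  N19: +90 → 90 ≥ 60
  N2: +10 → 10 < 40
  N22: +80 → 80 ≥ 50
Round 4 — N19, N22 buckle.
  N2: +75 → 85 ≥ 40
Round 5 — N2 buckles.
No further bucklings.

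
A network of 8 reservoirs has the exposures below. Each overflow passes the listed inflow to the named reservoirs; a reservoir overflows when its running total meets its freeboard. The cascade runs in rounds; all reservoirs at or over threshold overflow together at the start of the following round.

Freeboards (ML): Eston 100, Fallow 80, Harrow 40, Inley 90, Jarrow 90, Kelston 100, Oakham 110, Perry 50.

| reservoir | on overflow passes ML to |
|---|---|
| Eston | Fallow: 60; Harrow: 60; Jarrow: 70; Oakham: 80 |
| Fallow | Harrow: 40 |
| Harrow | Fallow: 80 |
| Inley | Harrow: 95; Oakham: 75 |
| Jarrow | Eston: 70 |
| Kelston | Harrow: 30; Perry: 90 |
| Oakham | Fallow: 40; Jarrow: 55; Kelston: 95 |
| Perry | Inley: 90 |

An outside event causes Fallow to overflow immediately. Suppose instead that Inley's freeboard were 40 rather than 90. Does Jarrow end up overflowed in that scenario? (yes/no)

no

With Inley's freeboard at 40:
Round 1 — Fallow overflows (initial).
  Harrow: +40 → 40 ≥ 40
Round 2 — Harrow overflows.
No further overflows.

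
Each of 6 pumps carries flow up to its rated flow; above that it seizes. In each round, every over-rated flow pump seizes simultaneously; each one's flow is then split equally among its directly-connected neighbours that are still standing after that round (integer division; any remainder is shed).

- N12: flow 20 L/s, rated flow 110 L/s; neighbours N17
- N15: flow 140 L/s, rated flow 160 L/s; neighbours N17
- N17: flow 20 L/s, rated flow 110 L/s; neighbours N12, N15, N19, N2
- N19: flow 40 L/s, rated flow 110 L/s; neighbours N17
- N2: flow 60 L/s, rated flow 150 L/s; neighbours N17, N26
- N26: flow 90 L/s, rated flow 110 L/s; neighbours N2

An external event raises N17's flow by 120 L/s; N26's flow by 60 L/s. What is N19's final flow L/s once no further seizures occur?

Round 1 — N17 at 140 > 110; N26 at 150 > 110. N17, N26 seize.
  N17 sheds 140 L/s to N12, N15, N19, N2: 35 each.
    N12: 20+35 = 55 ≤ 110
    N15: 140+35 = 175 > 160
    N19: 40+35 = 75 ≤ 110
    N2: 60+35 = 95 ≤ 150
  N26 sheds 150 L/s to N2: 150 each.
    N2: 95+150 = 245 > 150
Round 2 — N15, N2 seize.
  N15 sheds 175 L/s: no online neighbours, lost.
  N2 sheds 245 L/s: no online neighbours, lost.
No further seizures.

75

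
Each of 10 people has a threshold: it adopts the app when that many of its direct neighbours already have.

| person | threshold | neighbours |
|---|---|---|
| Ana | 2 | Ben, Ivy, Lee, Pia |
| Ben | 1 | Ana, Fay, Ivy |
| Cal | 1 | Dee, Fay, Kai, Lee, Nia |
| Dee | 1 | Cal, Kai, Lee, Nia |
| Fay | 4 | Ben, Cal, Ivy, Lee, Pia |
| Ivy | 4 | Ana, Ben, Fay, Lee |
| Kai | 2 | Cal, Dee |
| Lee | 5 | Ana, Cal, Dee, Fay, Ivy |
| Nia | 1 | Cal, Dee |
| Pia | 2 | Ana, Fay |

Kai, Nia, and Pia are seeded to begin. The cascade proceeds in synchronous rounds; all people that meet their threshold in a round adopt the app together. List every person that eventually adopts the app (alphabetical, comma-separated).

Cal, Dee, Kai, Nia, Pia

Round 1 — Kai, Nia, Pia adopt the app (initial).
Round 2 — checking thresholds:
  Ana: 1 of 4 neighbours < 2, below threshold.
  Cal: 2 of 5 neighbours ≥ 1, adopts the app.
  Dee: 2 of 4 neighbours ≥ 1, adopts the app.
  Fay: 1 of 5 neighbours < 4, below threshold.
Round 3 — no new adoptions; cascade stops.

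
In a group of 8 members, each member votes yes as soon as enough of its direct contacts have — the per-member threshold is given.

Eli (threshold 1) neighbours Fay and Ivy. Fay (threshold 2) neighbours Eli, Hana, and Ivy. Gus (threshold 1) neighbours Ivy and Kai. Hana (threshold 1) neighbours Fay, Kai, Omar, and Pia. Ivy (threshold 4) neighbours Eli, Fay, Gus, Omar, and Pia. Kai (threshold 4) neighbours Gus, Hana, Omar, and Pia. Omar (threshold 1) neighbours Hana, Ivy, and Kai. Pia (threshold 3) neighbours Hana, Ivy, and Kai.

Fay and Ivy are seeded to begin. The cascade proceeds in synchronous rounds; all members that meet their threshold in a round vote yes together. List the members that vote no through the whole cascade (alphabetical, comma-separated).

Round 1 — Fay, Ivy vote yes (initial).
Round 2 — checking thresholds:
  Eli: 2 of 2 neighbours ≥ 1, votes yes.
  Gus: 1 of 2 neighbours ≥ 1, votes yes.
  Hana: 1 of 4 neighbours ≥ 1, votes yes.
  Omar: 1 of 3 neighbours ≥ 1, votes yes.
  Pia: 1 of 3 neighbours < 3, below threshold.
Round 3 — no new yes votes; cascade stops.

Kai, Pia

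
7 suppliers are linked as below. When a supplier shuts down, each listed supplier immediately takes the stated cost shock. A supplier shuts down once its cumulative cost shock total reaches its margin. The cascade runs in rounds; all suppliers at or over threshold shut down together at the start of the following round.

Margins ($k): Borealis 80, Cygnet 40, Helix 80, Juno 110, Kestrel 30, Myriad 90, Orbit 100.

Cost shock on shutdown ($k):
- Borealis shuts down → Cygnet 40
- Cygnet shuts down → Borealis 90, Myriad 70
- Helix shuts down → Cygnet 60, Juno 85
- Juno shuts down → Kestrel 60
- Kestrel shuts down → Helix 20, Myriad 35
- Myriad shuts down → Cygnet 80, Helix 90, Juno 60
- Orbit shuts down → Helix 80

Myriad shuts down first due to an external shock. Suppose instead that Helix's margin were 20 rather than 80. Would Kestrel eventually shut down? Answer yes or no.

yes

With Helix's margin at 20:
Round 1 — Myriad shuts down (initial).
  Cygnet: +80 → 80 ≥ 40
  Helix: +90 → 90 ≥ 20
  Juno: +60 → 60 < 110
Round 2 — Cygnet, Helix shut down.
  Borealis: +90 → 90 ≥ 80
  Juno: +85 → 145 ≥ 110
Round 3 — Borealis, Juno shut down.
  Kestrel: +60 → 60 ≥ 30
Round 4 — Kestrel shuts down.
No further shutdowns.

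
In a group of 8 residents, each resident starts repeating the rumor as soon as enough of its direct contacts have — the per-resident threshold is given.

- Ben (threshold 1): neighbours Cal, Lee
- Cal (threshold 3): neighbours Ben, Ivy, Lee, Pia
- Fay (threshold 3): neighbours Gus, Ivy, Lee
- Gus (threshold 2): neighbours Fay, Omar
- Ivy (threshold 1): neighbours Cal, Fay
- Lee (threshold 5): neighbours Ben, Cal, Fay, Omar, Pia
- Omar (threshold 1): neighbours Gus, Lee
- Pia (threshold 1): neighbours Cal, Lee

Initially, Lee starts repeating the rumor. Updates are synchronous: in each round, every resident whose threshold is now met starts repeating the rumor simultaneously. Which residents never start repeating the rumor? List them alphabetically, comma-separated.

Round 1 — Lee starts repeating the rumor (initial).
Round 2 — checking thresholds:
  Ben: 1 of 2 neighbours ≥ 1, starts repeating the rumor.
  Cal: 1 of 4 neighbours < 3, below threshold.
  Fay: 1 of 3 neighbours < 3, below threshold.
  Omar: 1 of 2 neighbours ≥ 1, starts repeating the rumor.
  Pia: 1 of 2 neighbours ≥ 1, starts repeating the rumor.
Round 3 — checking thresholds:
  Cal: 3 of 4 neighbours ≥ 3, starts repeating the rumor.
  Fay: 1 of 3 neighbours < 3, below threshold.
  Gus: 1 of 2 neighbours < 2, below threshold.
Round 4 — checking thresholds:
  Fay: 1 of 3 neighbours < 3, below threshold.
  Gus: 1 of 2 neighbours < 2, below threshold.
  Ivy: 1 of 2 neighbours ≥ 1, starts repeating the rumor.
Round 5 — no new spreads; cascade stops.

Fay, Gus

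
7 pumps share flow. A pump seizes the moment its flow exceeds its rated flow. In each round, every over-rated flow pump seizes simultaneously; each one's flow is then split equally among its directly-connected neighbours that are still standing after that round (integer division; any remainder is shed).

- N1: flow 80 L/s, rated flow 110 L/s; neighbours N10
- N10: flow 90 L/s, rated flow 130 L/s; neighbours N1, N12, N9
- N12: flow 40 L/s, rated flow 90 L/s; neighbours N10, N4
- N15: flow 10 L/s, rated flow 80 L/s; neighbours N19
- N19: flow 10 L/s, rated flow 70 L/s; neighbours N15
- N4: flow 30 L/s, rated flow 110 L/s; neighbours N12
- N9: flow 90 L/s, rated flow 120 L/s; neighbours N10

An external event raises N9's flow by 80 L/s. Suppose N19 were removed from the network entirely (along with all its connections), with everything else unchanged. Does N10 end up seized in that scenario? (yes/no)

With N19 removed:
Round 1 — N9 at 170 > 120. N9 seizes.
  N9 sheds 170 L/s to N10: 170 each.
    N10: 90+170 = 260 > 130
Round 2 — N10 seizes.
  N10 sheds 260 L/s to N1, N12: 130 each.
    N1: 80+130 = 210 > 110
    N12: 40+130 = 170 > 90
Round 3 — N1, N12 seize.
  N1 sheds 210 L/s: no online neighbours, lost.
  N12 sheds 170 L/s to N4: 170 each.
    N4: 30+170 = 200 > 110
Round 4 — N4 seizes.
  N4 sheds 200 L/s: no online neighbours, lost.
No further seizures.

yes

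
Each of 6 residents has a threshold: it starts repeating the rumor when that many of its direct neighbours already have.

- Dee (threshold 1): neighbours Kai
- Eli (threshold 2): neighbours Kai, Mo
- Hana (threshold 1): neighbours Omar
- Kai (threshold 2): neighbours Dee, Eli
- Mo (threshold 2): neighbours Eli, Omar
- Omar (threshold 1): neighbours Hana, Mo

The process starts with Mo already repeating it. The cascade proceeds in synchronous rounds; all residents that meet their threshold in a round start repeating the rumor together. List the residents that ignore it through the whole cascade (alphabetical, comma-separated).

Dee, Eli, Kai

Round 1 — Mo starts repeating the rumor (initial).
Round 2 — checking thresholds:
  Eli: 1 of 2 neighbours < 2, holds.
  Omar: 1 of 2 neighbours ≥ 1, starts repeating the rumor.
Round 3 — checking thresholds:
  Eli: 1 of 2 neighbours < 2, holds.
  Hana: 1 of 1 neighbours ≥ 1, starts repeating the rumor.
Round 4 — no new spreads; cascade stops.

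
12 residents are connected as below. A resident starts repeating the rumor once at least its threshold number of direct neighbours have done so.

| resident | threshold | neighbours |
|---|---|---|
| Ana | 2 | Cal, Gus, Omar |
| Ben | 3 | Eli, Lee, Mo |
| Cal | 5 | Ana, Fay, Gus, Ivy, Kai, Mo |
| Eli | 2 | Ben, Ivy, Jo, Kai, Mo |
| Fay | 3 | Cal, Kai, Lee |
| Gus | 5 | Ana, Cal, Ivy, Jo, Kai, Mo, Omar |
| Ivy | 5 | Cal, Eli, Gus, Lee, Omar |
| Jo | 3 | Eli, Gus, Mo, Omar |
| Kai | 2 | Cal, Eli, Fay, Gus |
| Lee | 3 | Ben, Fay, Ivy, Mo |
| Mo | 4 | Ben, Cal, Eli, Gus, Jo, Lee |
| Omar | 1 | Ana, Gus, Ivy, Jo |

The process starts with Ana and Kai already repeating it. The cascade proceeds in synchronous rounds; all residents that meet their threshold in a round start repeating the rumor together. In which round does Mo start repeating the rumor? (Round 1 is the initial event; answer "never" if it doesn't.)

never

Round 1 — Ana, Kai start repeating the rumor (initial).
Round 2 — checking thresholds:
  Cal: 2 of 6 neighbours < 5, holds.
  Eli: 1 of 5 neighbours < 2, holds.
  Fay: 1 of 3 neighbours < 3, holds.
  Gus: 2 of 7 neighbours < 5, holds.
  Omar: 1 of 4 neighbours ≥ 1, starts repeating the rumor.
Round 3 — no new spreads; cascade stops.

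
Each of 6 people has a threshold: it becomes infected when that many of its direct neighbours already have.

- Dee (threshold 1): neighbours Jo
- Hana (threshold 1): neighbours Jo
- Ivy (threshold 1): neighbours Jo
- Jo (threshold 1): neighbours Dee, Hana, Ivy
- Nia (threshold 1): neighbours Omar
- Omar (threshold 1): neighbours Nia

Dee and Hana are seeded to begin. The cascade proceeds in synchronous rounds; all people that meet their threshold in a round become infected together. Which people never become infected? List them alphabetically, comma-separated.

Round 1 — Dee, Hana become infected (initial).
Round 2 — checking thresholds:
  Jo: 2 of 3 neighbours ≥ 1, becomes infected.
Round 3 — checking thresholds:
  Ivy: 1 of 1 neighbours ≥ 1, becomes infected.
Round 4 — no new infections; cascade stops.

Nia, Omar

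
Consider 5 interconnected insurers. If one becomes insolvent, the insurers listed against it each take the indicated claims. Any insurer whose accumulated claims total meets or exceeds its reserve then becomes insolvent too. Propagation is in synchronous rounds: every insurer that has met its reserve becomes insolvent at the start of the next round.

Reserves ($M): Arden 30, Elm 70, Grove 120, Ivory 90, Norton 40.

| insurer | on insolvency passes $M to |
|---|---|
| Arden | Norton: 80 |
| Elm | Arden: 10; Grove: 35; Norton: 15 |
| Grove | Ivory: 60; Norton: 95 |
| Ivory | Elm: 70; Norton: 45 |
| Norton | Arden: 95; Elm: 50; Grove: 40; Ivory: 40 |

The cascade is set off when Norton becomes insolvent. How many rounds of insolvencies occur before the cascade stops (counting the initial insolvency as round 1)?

2

Round 1 — Norton becomes insolvent (initial).
  Arden: +95 → 95 ≥ 30
  Elm: +50 → 50 < 70
  Grove: +40 → 40 < 120
  Ivory: +40 → 40 < 90
Round 2 — Arden becomes insolvent.
No further insolvencies.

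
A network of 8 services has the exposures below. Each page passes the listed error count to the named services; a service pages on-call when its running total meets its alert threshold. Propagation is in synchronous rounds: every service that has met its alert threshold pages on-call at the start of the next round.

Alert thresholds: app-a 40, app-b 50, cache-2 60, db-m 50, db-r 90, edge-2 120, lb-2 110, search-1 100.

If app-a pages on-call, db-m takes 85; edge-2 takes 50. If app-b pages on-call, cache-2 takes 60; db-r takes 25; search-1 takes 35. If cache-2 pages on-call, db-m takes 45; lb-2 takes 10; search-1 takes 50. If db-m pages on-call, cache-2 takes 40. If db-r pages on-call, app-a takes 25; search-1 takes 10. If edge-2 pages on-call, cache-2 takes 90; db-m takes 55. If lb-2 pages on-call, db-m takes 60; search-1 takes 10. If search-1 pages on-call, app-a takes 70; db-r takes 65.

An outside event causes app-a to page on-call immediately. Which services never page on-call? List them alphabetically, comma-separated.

Round 1 — app-a pages on-call (initial).
  db-m: +85 → 85 ≥ 50
  edge-2: +50 → 50 < 120
Round 2 — db-m pages on-call.
  cache-2: +40 → 40 < 60
No further pages.

app-b, cache-2, db-r, edge-2, lb-2, search-1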